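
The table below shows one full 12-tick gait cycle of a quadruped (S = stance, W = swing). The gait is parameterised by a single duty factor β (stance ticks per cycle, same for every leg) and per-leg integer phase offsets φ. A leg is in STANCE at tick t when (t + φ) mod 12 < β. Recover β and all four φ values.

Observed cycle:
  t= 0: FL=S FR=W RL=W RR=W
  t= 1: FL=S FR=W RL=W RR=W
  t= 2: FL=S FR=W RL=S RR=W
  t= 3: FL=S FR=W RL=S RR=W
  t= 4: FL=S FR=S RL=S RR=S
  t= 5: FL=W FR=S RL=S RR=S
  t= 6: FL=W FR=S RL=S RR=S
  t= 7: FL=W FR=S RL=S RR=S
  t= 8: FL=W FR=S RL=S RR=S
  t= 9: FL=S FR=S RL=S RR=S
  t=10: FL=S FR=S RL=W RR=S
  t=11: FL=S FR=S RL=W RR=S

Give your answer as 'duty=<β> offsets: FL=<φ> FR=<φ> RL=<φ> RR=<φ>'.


duty=8 offsets: FL=3 FR=8 RL=10 RR=8

duty β = stance ticks per leg = 8
FL: stance ticks = 8; W→S at t=9 → φ=3
FR: stance ticks = 8; W→S at t=4 → φ=8
RL: stance ticks = 8; W→S at t=2 → φ=10
RR: stance ticks = 8; W→S at t=4 → φ=8


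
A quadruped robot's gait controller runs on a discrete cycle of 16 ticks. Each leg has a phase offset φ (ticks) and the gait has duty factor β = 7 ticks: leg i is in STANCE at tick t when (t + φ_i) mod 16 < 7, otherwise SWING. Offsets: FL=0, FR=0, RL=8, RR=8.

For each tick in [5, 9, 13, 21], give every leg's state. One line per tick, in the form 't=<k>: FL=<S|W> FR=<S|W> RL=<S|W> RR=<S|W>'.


t=5: FL=S FR=S RL=W RR=W
t=9: FL=W FR=W RL=S RR=S
t=13: FL=W FR=W RL=S RR=S
t=21: FL=S FR=S RL=W RR=W

t=5: phase=(5,5,13,13) vs β=7 → FL=S FR=S RL=W RR=W
t=9: phase=(9,9,1,1) vs β=7 → FL=W FR=W RL=S RR=S
t=13: phase=(13,13,5,5) vs β=7 → FL=W FR=W RL=S RR=S
t=21: phase=(5,5,13,13) vs β=7 → FL=S FR=S RL=W RR=W


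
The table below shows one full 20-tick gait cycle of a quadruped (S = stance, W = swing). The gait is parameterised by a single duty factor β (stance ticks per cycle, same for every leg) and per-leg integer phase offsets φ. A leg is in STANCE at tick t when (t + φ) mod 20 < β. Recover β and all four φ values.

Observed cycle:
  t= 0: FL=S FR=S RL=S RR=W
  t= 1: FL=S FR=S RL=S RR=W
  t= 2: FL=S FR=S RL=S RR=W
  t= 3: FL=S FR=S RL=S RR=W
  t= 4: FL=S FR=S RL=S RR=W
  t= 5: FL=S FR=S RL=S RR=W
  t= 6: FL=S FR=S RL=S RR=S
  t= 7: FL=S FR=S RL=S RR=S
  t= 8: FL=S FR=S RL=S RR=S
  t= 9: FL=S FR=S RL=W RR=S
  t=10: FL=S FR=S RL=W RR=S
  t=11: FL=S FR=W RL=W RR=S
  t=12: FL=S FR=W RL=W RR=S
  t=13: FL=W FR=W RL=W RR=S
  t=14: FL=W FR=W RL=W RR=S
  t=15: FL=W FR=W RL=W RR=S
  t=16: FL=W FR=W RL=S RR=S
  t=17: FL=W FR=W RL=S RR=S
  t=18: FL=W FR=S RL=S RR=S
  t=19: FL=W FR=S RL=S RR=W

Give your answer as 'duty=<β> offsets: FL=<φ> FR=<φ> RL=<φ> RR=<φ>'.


duty β = stance ticks per leg = 13
FL: stance ticks = 13; W→S at t=0 → φ=0
FR: stance ticks = 13; W→S at t=18 → φ=2
RL: stance ticks = 13; W→S at t=16 → φ=4
RR: stance ticks = 13; W→S at t=6 → φ=14

duty=13 offsets: FL=0 FR=2 RL=4 RR=14


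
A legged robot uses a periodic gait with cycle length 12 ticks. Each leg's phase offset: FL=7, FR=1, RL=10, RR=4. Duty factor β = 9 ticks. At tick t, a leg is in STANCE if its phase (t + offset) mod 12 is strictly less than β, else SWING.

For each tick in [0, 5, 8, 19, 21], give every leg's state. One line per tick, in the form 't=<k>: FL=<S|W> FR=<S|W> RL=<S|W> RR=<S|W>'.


t=0: phase=(7,1,10,4) vs β=9 → FL=S FR=S RL=W RR=S
t=5: phase=(0,6,3,9) vs β=9 → FL=S FR=S RL=S RR=W
t=8: phase=(3,9,6,0) vs β=9 → FL=S FR=W RL=S RR=S
t=19: phase=(2,8,5,11) vs β=9 → FL=S FR=S RL=S RR=W
t=21: phase=(4,10,7,1) vs β=9 → FL=S FR=W RL=S RR=S

t=0: FL=S FR=S RL=W RR=S
t=5: FL=S FR=S RL=S RR=W
t=8: FL=S FR=W RL=S RR=S
t=19: FL=S FR=S RL=S RR=W
t=21: FL=S FR=W RL=S RR=S


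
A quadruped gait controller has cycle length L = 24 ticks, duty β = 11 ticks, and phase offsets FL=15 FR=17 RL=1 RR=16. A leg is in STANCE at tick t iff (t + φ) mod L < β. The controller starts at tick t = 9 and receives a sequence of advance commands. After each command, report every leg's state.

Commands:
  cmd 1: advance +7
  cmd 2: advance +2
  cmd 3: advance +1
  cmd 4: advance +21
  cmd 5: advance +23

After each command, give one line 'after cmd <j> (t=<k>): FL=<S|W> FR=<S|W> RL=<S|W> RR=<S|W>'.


after cmd 1 (t=16): FL=S FR=S RL=W RR=S
after cmd 2 (t=18): FL=S FR=W RL=W RR=S
after cmd 3 (t=19): FL=S FR=W RL=W RR=W
after cmd 4 (t=40): FL=S FR=S RL=W RR=S
after cmd 5 (t=63): FL=S FR=S RL=W RR=S

start t=9: FL=S FR=S RL=S RR=S
cmd 1: advance +7 → t=16, phase=(7,9,17,8) → FL=S FR=S RL=W RR=S
cmd 2: advance +2 → t=18, phase=(9,11,19,10) → FL=S FR=W RL=W RR=S
cmd 3: advance +1 → t=19, phase=(10,12,20,11) → FL=S FR=W RL=W RR=W
cmd 4: advance +21 → t=40, phase=(7,9,17,8) → FL=S FR=S RL=W RR=S
cmd 5: advance +23 → t=63, phase=(6,8,16,7) → FL=S FR=S RL=W RR=S


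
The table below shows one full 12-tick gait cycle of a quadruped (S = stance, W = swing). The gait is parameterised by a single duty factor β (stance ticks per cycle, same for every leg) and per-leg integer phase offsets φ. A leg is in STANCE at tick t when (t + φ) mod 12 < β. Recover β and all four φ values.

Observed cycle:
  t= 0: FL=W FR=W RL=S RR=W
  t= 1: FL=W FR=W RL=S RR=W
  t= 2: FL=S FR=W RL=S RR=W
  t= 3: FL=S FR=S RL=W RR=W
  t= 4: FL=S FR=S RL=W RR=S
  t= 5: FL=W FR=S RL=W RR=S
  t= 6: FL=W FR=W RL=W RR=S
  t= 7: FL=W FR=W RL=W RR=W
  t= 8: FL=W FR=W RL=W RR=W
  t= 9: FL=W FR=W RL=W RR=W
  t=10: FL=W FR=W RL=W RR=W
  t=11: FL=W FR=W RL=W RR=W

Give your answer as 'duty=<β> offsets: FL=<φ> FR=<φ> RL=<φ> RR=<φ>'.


duty β = stance ticks per leg = 3
FL: stance ticks = 3; W→S at t=2 → φ=10
FR: stance ticks = 3; W→S at t=3 → φ=9
RL: stance ticks = 3; W→S at t=0 → φ=0
RR: stance ticks = 3; W→S at t=4 → φ=8

duty=3 offsets: FL=10 FR=9 RL=0 RR=8


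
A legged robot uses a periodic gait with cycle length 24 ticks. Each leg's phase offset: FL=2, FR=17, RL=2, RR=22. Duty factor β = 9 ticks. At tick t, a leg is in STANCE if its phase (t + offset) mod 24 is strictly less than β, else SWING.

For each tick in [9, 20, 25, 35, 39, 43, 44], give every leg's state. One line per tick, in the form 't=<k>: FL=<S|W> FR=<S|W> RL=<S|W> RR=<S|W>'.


t=9: FL=W FR=S RL=W RR=S
t=20: FL=W FR=W RL=W RR=W
t=25: FL=S FR=W RL=S RR=W
t=35: FL=W FR=S RL=W RR=W
t=39: FL=W FR=S RL=W RR=W
t=43: FL=W FR=W RL=W RR=W
t=44: FL=W FR=W RL=W RR=W

t=9: phase=(11,2,11,7) vs β=9 → FL=W FR=S RL=W RR=S
t=20: phase=(22,13,22,18) vs β=9 → FL=W FR=W RL=W RR=W
t=25: phase=(3,18,3,23) vs β=9 → FL=S FR=W RL=S RR=W
t=35: phase=(13,4,13,9) vs β=9 → FL=W FR=S RL=W RR=W
t=39: phase=(17,8,17,13) vs β=9 → FL=W FR=S RL=W RR=W
t=43: phase=(21,12,21,17) vs β=9 → FL=W FR=W RL=W RR=W
t=44: phase=(22,13,22,18) vs β=9 → FL=W FR=W RL=W RR=W


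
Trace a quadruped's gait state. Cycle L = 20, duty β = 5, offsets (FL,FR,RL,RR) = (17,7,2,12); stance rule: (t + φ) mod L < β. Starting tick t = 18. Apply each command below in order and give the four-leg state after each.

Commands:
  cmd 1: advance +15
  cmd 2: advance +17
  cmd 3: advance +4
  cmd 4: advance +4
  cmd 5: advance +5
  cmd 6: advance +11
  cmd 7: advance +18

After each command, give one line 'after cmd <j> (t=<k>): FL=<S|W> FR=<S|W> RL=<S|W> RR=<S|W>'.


after cmd 1 (t=33): FL=W FR=S RL=W RR=W
after cmd 2 (t=50): FL=W FR=W RL=W RR=S
after cmd 3 (t=54): FL=W FR=S RL=W RR=W
after cmd 4 (t=58): FL=W FR=W RL=S RR=W
after cmd 5 (t=63): FL=S FR=W RL=W RR=W
after cmd 6 (t=74): FL=W FR=S RL=W RR=W
after cmd 7 (t=92): FL=W FR=W RL=W RR=S

start t=18: FL=W FR=W RL=S RR=W
cmd 1: advance +15 → t=33, phase=(10,0,15,5) → FL=W FR=S RL=W RR=W
cmd 2: advance +17 → t=50, phase=(7,17,12,2) → FL=W FR=W RL=W RR=S
cmd 3: advance +4 → t=54, phase=(11,1,16,6) → FL=W FR=S RL=W RR=W
cmd 4: advance +4 → t=58, phase=(15,5,0,10) → FL=W FR=W RL=S RR=W
cmd 5: advance +5 → t=63, phase=(0,10,5,15) → FL=S FR=W RL=W RR=W
cmd 6: advance +11 → t=74, phase=(11,1,16,6) → FL=W FR=S RL=W RR=W
cmd 7: advance +18 → t=92, phase=(9,19,14,4) → FL=W FR=W RL=W RR=S


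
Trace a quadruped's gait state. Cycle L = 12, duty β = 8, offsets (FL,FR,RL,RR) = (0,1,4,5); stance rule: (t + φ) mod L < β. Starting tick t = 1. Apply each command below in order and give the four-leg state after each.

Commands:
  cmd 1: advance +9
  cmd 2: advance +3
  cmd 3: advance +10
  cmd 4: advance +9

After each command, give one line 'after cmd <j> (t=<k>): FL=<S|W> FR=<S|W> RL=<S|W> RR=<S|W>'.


after cmd 1 (t=10): FL=W FR=W RL=S RR=S
after cmd 2 (t=13): FL=S FR=S RL=S RR=S
after cmd 3 (t=23): FL=W FR=S RL=S RR=S
after cmd 4 (t=32): FL=W FR=W RL=S RR=S

start t=1: FL=S FR=S RL=S RR=S
cmd 1: advance +9 → t=10, phase=(10,11,2,3) → FL=W FR=W RL=S RR=S
cmd 2: advance +3 → t=13, phase=(1,2,5,6) → FL=S FR=S RL=S RR=S
cmd 3: advance +10 → t=23, phase=(11,0,3,4) → FL=W FR=S RL=S RR=S
cmd 4: advance +9 → t=32, phase=(8,9,0,1) → FL=W FR=W RL=S RR=S


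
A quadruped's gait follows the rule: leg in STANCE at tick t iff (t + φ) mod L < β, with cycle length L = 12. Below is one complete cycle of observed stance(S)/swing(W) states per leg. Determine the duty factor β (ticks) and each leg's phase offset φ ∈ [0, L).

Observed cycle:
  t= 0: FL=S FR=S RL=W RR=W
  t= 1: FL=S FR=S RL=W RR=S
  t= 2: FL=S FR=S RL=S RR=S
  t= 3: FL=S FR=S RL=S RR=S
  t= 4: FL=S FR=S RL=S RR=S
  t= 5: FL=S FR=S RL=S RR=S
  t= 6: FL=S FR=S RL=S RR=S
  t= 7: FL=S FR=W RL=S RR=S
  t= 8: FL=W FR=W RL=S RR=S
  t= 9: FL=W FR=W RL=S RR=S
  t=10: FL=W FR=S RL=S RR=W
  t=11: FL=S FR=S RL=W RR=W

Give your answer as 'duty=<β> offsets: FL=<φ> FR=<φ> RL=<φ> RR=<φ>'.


duty β = stance ticks per leg = 9
FL: stance ticks = 9; W→S at t=11 → φ=1
FR: stance ticks = 9; W→S at t=10 → φ=2
RL: stance ticks = 9; W→S at t=2 → φ=10
RR: stance ticks = 9; W→S at t=1 → φ=11

duty=9 offsets: FL=1 FR=2 RL=10 RR=11


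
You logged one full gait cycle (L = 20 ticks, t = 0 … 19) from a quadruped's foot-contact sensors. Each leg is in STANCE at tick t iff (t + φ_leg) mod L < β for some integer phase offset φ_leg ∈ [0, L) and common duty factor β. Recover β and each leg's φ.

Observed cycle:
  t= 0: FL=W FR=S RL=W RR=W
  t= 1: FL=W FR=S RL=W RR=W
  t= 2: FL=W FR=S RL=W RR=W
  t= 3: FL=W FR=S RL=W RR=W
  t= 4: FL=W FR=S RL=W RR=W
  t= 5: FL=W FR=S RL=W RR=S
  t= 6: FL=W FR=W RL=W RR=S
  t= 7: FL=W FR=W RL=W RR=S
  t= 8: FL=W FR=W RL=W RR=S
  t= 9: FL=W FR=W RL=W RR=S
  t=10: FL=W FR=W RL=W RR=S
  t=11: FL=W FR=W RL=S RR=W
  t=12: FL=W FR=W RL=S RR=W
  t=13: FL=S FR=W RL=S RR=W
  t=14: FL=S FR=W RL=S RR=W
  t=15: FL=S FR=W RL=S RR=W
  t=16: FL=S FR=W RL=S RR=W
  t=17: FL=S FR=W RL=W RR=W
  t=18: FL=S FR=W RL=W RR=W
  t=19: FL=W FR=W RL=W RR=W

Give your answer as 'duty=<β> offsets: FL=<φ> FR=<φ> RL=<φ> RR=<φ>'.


duty=6 offsets: FL=7 FR=0 RL=9 RR=15

duty β = stance ticks per leg = 6
FL: stance ticks = 6; W→S at t=13 → φ=7
FR: stance ticks = 6; W→S at t=0 → φ=0
RL: stance ticks = 6; W→S at t=11 → φ=9
RR: stance ticks = 6; W→S at t=5 → φ=15


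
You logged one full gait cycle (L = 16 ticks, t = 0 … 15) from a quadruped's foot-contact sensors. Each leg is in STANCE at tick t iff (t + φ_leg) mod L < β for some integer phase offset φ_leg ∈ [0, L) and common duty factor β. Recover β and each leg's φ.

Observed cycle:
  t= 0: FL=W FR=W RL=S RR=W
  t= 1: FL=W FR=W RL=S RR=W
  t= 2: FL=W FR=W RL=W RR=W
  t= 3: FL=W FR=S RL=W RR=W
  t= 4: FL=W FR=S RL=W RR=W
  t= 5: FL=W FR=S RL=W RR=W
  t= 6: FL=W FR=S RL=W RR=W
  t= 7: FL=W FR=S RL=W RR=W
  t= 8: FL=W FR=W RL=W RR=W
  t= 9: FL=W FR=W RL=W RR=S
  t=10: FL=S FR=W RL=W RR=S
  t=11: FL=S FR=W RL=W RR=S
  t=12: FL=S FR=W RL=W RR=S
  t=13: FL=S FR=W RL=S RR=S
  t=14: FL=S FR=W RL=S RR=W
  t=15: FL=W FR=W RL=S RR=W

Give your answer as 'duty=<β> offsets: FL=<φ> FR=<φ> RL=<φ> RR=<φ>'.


duty=5 offsets: FL=6 FR=13 RL=3 RR=7

duty β = stance ticks per leg = 5
FL: stance ticks = 5; W→S at t=10 → φ=6
FR: stance ticks = 5; W→S at t=3 → φ=13
RL: stance ticks = 5; W→S at t=13 → φ=3
RR: stance ticks = 5; W→S at t=9 → φ=7


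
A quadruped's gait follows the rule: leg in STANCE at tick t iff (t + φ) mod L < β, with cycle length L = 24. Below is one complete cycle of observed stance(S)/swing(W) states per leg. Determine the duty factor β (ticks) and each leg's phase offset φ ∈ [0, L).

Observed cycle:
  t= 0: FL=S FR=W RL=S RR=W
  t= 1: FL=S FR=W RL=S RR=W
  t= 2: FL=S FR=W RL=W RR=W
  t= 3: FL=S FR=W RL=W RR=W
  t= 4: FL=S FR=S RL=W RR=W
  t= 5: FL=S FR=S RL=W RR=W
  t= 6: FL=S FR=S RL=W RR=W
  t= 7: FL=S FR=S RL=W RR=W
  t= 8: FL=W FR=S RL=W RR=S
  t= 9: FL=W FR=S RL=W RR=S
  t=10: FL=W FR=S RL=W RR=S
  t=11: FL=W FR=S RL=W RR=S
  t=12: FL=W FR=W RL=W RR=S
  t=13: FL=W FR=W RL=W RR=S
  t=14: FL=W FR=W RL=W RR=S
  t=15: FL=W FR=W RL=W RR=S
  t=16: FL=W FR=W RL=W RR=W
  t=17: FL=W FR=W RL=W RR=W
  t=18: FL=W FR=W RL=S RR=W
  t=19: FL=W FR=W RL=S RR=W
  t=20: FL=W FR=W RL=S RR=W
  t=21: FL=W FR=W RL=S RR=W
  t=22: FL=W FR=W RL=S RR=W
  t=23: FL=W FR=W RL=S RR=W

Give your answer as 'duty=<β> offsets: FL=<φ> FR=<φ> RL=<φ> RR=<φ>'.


duty=8 offsets: FL=0 FR=20 RL=6 RR=16

duty β = stance ticks per leg = 8
FL: stance ticks = 8; W→S at t=0 → φ=0
FR: stance ticks = 8; W→S at t=4 → φ=20
RL: stance ticks = 8; W→S at t=18 → φ=6
RR: stance ticks = 8; W→S at t=8 → φ=16


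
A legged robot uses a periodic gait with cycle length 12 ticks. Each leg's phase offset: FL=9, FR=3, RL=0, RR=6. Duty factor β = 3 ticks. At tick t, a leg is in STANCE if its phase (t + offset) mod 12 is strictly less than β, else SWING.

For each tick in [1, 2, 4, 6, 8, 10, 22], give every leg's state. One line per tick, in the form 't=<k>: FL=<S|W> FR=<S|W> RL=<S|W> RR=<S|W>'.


t=1: FL=W FR=W RL=S RR=W
t=2: FL=W FR=W RL=S RR=W
t=4: FL=S FR=W RL=W RR=W
t=6: FL=W FR=W RL=W RR=S
t=8: FL=W FR=W RL=W RR=S
t=10: FL=W FR=S RL=W RR=W
t=22: FL=W FR=S RL=W RR=W

t=1: phase=(10,4,1,7) vs β=3 → FL=W FR=W RL=S RR=W
t=2: phase=(11,5,2,8) vs β=3 → FL=W FR=W RL=S RR=W
t=4: phase=(1,7,4,10) vs β=3 → FL=S FR=W RL=W RR=W
t=6: phase=(3,9,6,0) vs β=3 → FL=W FR=W RL=W RR=S
t=8: phase=(5,11,8,2) vs β=3 → FL=W FR=W RL=W RR=S
t=10: phase=(7,1,10,4) vs β=3 → FL=W FR=S RL=W RR=W
t=22: phase=(7,1,10,4) vs β=3 → FL=W FR=S RL=W RR=W


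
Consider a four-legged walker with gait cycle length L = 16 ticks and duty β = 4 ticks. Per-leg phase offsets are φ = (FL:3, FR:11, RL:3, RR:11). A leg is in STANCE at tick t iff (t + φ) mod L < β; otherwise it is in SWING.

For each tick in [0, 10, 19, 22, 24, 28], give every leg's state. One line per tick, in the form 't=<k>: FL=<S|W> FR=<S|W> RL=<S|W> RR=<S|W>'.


t=0: FL=S FR=W RL=S RR=W
t=10: FL=W FR=W RL=W RR=W
t=19: FL=W FR=W RL=W RR=W
t=22: FL=W FR=S RL=W RR=S
t=24: FL=W FR=S RL=W RR=S
t=28: FL=W FR=W RL=W RR=W

t=0: phase=(3,11,3,11) vs β=4 → FL=S FR=W RL=S RR=W
t=10: phase=(13,5,13,5) vs β=4 → FL=W FR=W RL=W RR=W
t=19: phase=(6,14,6,14) vs β=4 → FL=W FR=W RL=W RR=W
t=22: phase=(9,1,9,1) vs β=4 → FL=W FR=S RL=W RR=S
t=24: phase=(11,3,11,3) vs β=4 → FL=W FR=S RL=W RR=S
t=28: phase=(15,7,15,7) vs β=4 → FL=W FR=W RL=W RR=W


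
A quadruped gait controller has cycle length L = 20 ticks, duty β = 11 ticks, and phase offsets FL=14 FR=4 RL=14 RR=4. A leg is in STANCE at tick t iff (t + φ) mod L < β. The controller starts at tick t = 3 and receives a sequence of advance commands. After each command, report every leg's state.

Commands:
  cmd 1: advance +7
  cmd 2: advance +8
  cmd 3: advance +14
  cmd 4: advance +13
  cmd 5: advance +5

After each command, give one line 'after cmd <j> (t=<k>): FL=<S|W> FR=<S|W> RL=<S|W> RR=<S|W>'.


start t=3: FL=W FR=S RL=W RR=S
cmd 1: advance +7 → t=10, phase=(4,14,4,14) → FL=S FR=W RL=S RR=W
cmd 2: advance +8 → t=18, phase=(12,2,12,2) → FL=W FR=S RL=W RR=S
cmd 3: advance +14 → t=32, phase=(6,16,6,16) → FL=S FR=W RL=S RR=W
cmd 4: advance +13 → t=45, phase=(19,9,19,9) → FL=W FR=S RL=W RR=S
cmd 5: advance +5 → t=50, phase=(4,14,4,14) → FL=S FR=W RL=S RR=W

after cmd 1 (t=10): FL=S FR=W RL=S RR=W
after cmd 2 (t=18): FL=W FR=S RL=W RR=S
after cmd 3 (t=32): FL=S FR=W RL=S RR=W
after cmd 4 (t=45): FL=W FR=S RL=W RR=S
after cmd 5 (t=50): FL=S FR=W RL=S RR=W


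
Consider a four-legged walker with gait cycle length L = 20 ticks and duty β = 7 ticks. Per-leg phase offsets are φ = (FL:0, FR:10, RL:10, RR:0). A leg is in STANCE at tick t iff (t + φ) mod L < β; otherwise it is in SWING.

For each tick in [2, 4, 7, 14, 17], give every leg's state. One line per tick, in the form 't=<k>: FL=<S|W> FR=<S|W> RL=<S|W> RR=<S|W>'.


t=2: FL=S FR=W RL=W RR=S
t=4: FL=S FR=W RL=W RR=S
t=7: FL=W FR=W RL=W RR=W
t=14: FL=W FR=S RL=S RR=W
t=17: FL=W FR=W RL=W RR=W

t=2: phase=(2,12,12,2) vs β=7 → FL=S FR=W RL=W RR=S
t=4: phase=(4,14,14,4) vs β=7 → FL=S FR=W RL=W RR=S
t=7: phase=(7,17,17,7) vs β=7 → FL=W FR=W RL=W RR=W
t=14: phase=(14,4,4,14) vs β=7 → FL=W FR=S RL=S RR=W
t=17: phase=(17,7,7,17) vs β=7 → FL=W FR=W RL=W RR=W


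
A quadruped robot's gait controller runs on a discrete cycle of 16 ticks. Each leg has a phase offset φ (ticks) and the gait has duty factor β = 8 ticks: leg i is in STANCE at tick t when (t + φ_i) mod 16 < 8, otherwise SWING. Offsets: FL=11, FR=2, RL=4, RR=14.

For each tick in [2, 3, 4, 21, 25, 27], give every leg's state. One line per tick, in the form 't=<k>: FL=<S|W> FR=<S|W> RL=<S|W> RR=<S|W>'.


t=2: phase=(13,4,6,0) vs β=8 → FL=W FR=S RL=S RR=S
t=3: phase=(14,5,7,1) vs β=8 → FL=W FR=S RL=S RR=S
t=4: phase=(15,6,8,2) vs β=8 → FL=W FR=S RL=W RR=S
t=21: phase=(0,7,9,3) vs β=8 → FL=S FR=S RL=W RR=S
t=25: phase=(4,11,13,7) vs β=8 → FL=S FR=W RL=W RR=S
t=27: phase=(6,13,15,9) vs β=8 → FL=S FR=W RL=W RR=W

t=2: FL=W FR=S RL=S RR=S
t=3: FL=W FR=S RL=S RR=S
t=4: FL=W FR=S RL=W RR=S
t=21: FL=S FR=S RL=W RR=S
t=25: FL=S FR=W RL=W RR=S
t=27: FL=S FR=W RL=W RR=W


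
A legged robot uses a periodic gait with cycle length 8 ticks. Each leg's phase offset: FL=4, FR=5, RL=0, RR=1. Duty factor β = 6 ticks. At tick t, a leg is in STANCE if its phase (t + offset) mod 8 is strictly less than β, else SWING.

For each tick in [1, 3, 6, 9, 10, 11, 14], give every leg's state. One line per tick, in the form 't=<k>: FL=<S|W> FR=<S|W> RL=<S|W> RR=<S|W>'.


t=1: phase=(5,6,1,2) vs β=6 → FL=S FR=W RL=S RR=S
t=3: phase=(7,0,3,4) vs β=6 → FL=W FR=S RL=S RR=S
t=6: phase=(2,3,6,7) vs β=6 → FL=S FR=S RL=W RR=W
t=9: phase=(5,6,1,2) vs β=6 → FL=S FR=W RL=S RR=S
t=10: phase=(6,7,2,3) vs β=6 → FL=W FR=W RL=S RR=S
t=11: phase=(7,0,3,4) vs β=6 → FL=W FR=S RL=S RR=S
t=14: phase=(2,3,6,7) vs β=6 → FL=S FR=S RL=W RR=W

t=1: FL=S FR=W RL=S RR=S
t=3: FL=W FR=S RL=S RR=S
t=6: FL=S FR=S RL=W RR=W
t=9: FL=S FR=W RL=S RR=S
t=10: FL=W FR=W RL=S RR=S
t=11: FL=W FR=S RL=S RR=S
t=14: FL=S FR=S RL=W RR=W


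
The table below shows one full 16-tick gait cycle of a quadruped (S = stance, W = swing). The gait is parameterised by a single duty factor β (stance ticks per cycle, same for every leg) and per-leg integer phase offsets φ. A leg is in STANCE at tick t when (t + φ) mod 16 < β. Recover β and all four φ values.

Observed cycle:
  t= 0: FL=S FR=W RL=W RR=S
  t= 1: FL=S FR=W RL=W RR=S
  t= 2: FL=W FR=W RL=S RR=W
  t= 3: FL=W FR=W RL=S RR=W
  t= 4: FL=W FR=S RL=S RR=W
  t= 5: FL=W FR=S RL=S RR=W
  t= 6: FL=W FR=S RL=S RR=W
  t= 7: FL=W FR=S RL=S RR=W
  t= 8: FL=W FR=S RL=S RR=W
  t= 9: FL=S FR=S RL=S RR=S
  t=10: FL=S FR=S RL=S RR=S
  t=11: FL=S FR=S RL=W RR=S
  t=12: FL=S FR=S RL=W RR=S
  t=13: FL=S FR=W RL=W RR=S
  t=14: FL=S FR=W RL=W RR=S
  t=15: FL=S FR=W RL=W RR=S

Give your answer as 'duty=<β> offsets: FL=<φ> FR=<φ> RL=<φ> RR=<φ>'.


duty β = stance ticks per leg = 9
FL: stance ticks = 9; W→S at t=9 → φ=7
FR: stance ticks = 9; W→S at t=4 → φ=12
RL: stance ticks = 9; W→S at t=2 → φ=14
RR: stance ticks = 9; W→S at t=9 → φ=7

duty=9 offsets: FL=7 FR=12 RL=14 RR=7


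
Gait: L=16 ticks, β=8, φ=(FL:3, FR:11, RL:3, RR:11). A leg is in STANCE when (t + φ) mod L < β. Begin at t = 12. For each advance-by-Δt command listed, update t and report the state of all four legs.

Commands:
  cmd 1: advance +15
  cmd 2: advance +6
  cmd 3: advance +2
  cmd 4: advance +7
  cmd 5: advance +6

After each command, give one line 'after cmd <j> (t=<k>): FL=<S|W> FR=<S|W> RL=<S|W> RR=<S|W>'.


after cmd 1 (t=27): FL=W FR=S RL=W RR=S
after cmd 2 (t=33): FL=S FR=W RL=S RR=W
after cmd 3 (t=35): FL=S FR=W RL=S RR=W
after cmd 4 (t=42): FL=W FR=S RL=W RR=S
after cmd 5 (t=48): FL=S FR=W RL=S RR=W

start t=12: FL=W FR=S RL=W RR=S
cmd 1: advance +15 → t=27, phase=(14,6,14,6) → FL=W FR=S RL=W RR=S
cmd 2: advance +6 → t=33, phase=(4,12,4,12) → FL=S FR=W RL=S RR=W
cmd 3: advance +2 → t=35, phase=(6,14,6,14) → FL=S FR=W RL=S RR=W
cmd 4: advance +7 → t=42, phase=(13,5,13,5) → FL=W FR=S RL=W RR=S
cmd 5: advance +6 → t=48, phase=(3,11,3,11) → FL=S FR=W RL=S RR=W


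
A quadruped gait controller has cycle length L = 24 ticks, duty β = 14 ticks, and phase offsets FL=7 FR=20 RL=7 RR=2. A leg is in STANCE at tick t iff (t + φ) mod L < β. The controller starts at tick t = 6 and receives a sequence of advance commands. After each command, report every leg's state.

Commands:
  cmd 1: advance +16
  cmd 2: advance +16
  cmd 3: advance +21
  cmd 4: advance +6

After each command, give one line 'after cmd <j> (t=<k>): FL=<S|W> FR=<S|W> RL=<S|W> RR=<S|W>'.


start t=6: FL=S FR=S RL=S RR=S
cmd 1: advance +16 → t=22, phase=(5,18,5,0) → FL=S FR=W RL=S RR=S
cmd 2: advance +16 → t=38, phase=(21,10,21,16) → FL=W FR=S RL=W RR=W
cmd 3: advance +21 → t=59, phase=(18,7,18,13) → FL=W FR=S RL=W RR=S
cmd 4: advance +6 → t=65, phase=(0,13,0,19) → FL=S FR=S RL=S RR=W

after cmd 1 (t=22): FL=S FR=W RL=S RR=S
after cmd 2 (t=38): FL=W FR=S RL=W RR=W
after cmd 3 (t=59): FL=W FR=S RL=W RR=S
after cmd 4 (t=65): FL=S FR=S RL=S RR=W


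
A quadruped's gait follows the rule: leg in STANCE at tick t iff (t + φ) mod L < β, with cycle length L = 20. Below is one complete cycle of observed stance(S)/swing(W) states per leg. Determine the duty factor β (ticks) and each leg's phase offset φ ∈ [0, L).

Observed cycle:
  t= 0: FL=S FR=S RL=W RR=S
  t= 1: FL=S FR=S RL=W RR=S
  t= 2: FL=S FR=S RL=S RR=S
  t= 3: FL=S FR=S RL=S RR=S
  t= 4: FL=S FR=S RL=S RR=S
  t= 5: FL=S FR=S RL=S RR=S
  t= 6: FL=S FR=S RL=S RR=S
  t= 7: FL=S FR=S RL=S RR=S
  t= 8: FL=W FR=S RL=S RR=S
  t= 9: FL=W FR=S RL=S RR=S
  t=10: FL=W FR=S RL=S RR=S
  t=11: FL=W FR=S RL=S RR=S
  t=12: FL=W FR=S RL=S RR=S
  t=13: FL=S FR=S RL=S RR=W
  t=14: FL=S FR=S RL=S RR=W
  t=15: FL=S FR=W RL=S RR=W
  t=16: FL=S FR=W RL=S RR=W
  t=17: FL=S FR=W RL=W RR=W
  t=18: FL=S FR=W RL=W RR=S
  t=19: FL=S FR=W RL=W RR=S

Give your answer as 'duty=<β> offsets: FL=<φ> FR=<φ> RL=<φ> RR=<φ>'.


duty β = stance ticks per leg = 15
FL: stance ticks = 15; W→S at t=13 → φ=7
FR: stance ticks = 15; W→S at t=0 → φ=0
RL: stance ticks = 15; W→S at t=2 → φ=18
RR: stance ticks = 15; W→S at t=18 → φ=2

duty=15 offsets: FL=7 FR=0 RL=18 RR=2


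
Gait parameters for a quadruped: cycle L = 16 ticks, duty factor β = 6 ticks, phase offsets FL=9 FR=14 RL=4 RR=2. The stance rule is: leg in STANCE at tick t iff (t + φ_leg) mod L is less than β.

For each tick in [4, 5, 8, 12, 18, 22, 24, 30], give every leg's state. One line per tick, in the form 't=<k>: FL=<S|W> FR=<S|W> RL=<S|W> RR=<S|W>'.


t=4: FL=W FR=S RL=W RR=W
t=5: FL=W FR=S RL=W RR=W
t=8: FL=S FR=W RL=W RR=W
t=12: FL=S FR=W RL=S RR=W
t=18: FL=W FR=S RL=W RR=S
t=22: FL=W FR=S RL=W RR=W
t=24: FL=S FR=W RL=W RR=W
t=30: FL=W FR=W RL=S RR=S

t=4: phase=(13,2,8,6) vs β=6 → FL=W FR=S RL=W RR=W
t=5: phase=(14,3,9,7) vs β=6 → FL=W FR=S RL=W RR=W
t=8: phase=(1,6,12,10) vs β=6 → FL=S FR=W RL=W RR=W
t=12: phase=(5,10,0,14) vs β=6 → FL=S FR=W RL=S RR=W
t=18: phase=(11,0,6,4) vs β=6 → FL=W FR=S RL=W RR=S
t=22: phase=(15,4,10,8) vs β=6 → FL=W FR=S RL=W RR=W
t=24: phase=(1,6,12,10) vs β=6 → FL=S FR=W RL=W RR=W
t=30: phase=(7,12,2,0) vs β=6 → FL=W FR=W RL=S RR=S


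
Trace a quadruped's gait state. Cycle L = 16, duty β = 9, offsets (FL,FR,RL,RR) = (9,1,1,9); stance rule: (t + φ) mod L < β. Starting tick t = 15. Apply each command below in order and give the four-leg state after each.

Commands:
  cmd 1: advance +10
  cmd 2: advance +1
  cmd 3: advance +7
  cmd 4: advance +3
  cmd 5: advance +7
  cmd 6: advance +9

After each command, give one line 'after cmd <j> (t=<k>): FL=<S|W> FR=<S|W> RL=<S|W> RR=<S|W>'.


start t=15: FL=S FR=S RL=S RR=S
cmd 1: advance +10 → t=25, phase=(2,10,10,2) → FL=S FR=W RL=W RR=S
cmd 2: advance +1 → t=26, phase=(3,11,11,3) → FL=S FR=W RL=W RR=S
cmd 3: advance +7 → t=33, phase=(10,2,2,10) → FL=W FR=S RL=S RR=W
cmd 4: advance +3 → t=36, phase=(13,5,5,13) → FL=W FR=S RL=S RR=W
cmd 5: advance +7 → t=43, phase=(4,12,12,4) → FL=S FR=W RL=W RR=S
cmd 6: advance +9 → t=52, phase=(13,5,5,13) → FL=W FR=S RL=S RR=W

after cmd 1 (t=25): FL=S FR=W RL=W RR=S
after cmd 2 (t=26): FL=S FR=W RL=W RR=S
after cmd 3 (t=33): FL=W FR=S RL=S RR=W
after cmd 4 (t=36): FL=W FR=S RL=S RR=W
after cmd 5 (t=43): FL=S FR=W RL=W RR=S
after cmd 6 (t=52): FL=W FR=S RL=S RR=W


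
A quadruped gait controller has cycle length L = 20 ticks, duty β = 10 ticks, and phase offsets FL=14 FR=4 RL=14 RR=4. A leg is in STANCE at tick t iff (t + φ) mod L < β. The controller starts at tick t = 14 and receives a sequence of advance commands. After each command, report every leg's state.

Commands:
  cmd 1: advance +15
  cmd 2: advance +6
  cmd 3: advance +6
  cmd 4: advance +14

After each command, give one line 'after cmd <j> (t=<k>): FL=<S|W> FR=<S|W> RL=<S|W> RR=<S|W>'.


start t=14: FL=S FR=W RL=S RR=W
cmd 1: advance +15 → t=29, phase=(3,13,3,13) → FL=S FR=W RL=S RR=W
cmd 2: advance +6 → t=35, phase=(9,19,9,19) → FL=S FR=W RL=S RR=W
cmd 3: advance +6 → t=41, phase=(15,5,15,5) → FL=W FR=S RL=W RR=S
cmd 4: advance +14 → t=55, phase=(9,19,9,19) → FL=S FR=W RL=S RR=W

after cmd 1 (t=29): FL=S FR=W RL=S RR=W
after cmd 2 (t=35): FL=S FR=W RL=S RR=W
after cmd 3 (t=41): FL=W FR=S RL=W RR=S
after cmd 4 (t=55): FL=S FR=W RL=S RR=W


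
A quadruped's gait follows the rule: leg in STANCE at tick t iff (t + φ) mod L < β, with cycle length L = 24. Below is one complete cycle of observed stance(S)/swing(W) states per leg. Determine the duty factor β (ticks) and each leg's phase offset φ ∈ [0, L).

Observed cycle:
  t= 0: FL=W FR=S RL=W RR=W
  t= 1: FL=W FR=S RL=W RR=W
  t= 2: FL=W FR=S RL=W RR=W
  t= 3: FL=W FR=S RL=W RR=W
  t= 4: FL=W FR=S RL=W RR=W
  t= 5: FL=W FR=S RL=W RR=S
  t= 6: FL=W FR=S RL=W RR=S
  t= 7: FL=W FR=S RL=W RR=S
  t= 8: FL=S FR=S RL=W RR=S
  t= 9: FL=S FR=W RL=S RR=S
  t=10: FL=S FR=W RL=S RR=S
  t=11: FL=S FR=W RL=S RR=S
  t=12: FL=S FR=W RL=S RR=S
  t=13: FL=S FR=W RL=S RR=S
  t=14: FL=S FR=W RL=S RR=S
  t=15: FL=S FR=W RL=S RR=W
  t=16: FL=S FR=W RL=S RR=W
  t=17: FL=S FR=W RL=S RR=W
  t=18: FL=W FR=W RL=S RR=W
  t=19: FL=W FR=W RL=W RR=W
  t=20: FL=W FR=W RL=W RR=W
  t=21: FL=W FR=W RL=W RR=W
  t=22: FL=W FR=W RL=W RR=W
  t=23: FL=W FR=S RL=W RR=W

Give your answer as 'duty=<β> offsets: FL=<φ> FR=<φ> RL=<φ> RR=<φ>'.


duty β = stance ticks per leg = 10
FL: stance ticks = 10; W→S at t=8 → φ=16
FR: stance ticks = 10; W→S at t=23 → φ=1
RL: stance ticks = 10; W→S at t=9 → φ=15
RR: stance ticks = 10; W→S at t=5 → φ=19

duty=10 offsets: FL=16 FR=1 RL=15 RR=19


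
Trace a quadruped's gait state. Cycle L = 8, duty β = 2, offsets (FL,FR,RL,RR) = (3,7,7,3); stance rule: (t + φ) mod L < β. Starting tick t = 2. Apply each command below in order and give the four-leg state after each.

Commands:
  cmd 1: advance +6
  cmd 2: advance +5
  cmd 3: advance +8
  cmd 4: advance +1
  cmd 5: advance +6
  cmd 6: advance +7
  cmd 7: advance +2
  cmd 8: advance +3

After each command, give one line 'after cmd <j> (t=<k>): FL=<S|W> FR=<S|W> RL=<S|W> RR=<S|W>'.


start t=2: FL=W FR=S RL=S RR=W
cmd 1: advance +6 → t=8, phase=(3,7,7,3) → FL=W FR=W RL=W RR=W
cmd 2: advance +5 → t=13, phase=(0,4,4,0) → FL=S FR=W RL=W RR=S
cmd 3: advance +8 → t=21, phase=(0,4,4,0) → FL=S FR=W RL=W RR=S
cmd 4: advance +1 → t=22, phase=(1,5,5,1) → FL=S FR=W RL=W RR=S
cmd 5: advance +6 → t=28, phase=(7,3,3,7) → FL=W FR=W RL=W RR=W
cmd 6: advance +7 → t=35, phase=(6,2,2,6) → FL=W FR=W RL=W RR=W
cmd 7: advance +2 → t=37, phase=(0,4,4,0) → FL=S FR=W RL=W RR=S
cmd 8: advance +3 → t=40, phase=(3,7,7,3) → FL=W FR=W RL=W RR=W

after cmd 1 (t=8): FL=W FR=W RL=W RR=W
after cmd 2 (t=13): FL=S FR=W RL=W RR=S
after cmd 3 (t=21): FL=S FR=W RL=W RR=S
after cmd 4 (t=22): FL=S FR=W RL=W RR=S
after cmd 5 (t=28): FL=W FR=W RL=W RR=W
after cmd 6 (t=35): FL=W FR=W RL=W RR=W
after cmd 7 (t=37): FL=S FR=W RL=W RR=S
after cmd 8 (t=40): FL=W FR=W RL=W RR=W


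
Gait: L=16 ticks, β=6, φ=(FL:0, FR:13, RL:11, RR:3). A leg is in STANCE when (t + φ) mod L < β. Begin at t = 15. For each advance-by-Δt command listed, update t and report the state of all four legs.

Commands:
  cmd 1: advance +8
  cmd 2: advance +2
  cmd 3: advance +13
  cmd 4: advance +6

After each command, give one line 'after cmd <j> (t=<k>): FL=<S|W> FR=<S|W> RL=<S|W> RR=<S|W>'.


start t=15: FL=W FR=W RL=W RR=S
cmd 1: advance +8 → t=23, phase=(7,4,2,10) → FL=W FR=S RL=S RR=W
cmd 2: advance +2 → t=25, phase=(9,6,4,12) → FL=W FR=W RL=S RR=W
cmd 3: advance +13 → t=38, phase=(6,3,1,9) → FL=W FR=S RL=S RR=W
cmd 4: advance +6 → t=44, phase=(12,9,7,15) → FL=W FR=W RL=W RR=W

after cmd 1 (t=23): FL=W FR=S RL=S RR=W
after cmd 2 (t=25): FL=W FR=W RL=S RR=W
after cmd 3 (t=38): FL=W FR=S RL=S RR=W
after cmd 4 (t=44): FL=W FR=W RL=W RR=W


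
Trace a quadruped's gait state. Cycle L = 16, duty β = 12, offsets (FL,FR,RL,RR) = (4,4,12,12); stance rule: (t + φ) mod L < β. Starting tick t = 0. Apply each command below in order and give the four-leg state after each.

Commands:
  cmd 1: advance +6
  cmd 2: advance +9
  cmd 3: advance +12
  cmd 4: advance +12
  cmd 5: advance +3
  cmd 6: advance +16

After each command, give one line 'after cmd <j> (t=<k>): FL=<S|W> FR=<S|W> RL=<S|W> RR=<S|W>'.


after cmd 1 (t=6): FL=S FR=S RL=S RR=S
after cmd 2 (t=15): FL=S FR=S RL=S RR=S
after cmd 3 (t=27): FL=W FR=W RL=S RR=S
after cmd 4 (t=39): FL=S FR=S RL=S RR=S
after cmd 5 (t=42): FL=W FR=W RL=S RR=S
after cmd 6 (t=58): FL=W FR=W RL=S RR=S

start t=0: FL=S FR=S RL=W RR=W
cmd 1: advance +6 → t=6, phase=(10,10,2,2) → FL=S FR=S RL=S RR=S
cmd 2: advance +9 → t=15, phase=(3,3,11,11) → FL=S FR=S RL=S RR=S
cmd 3: advance +12 → t=27, phase=(15,15,7,7) → FL=W FR=W RL=S RR=S
cmd 4: advance +12 → t=39, phase=(11,11,3,3) → FL=S FR=S RL=S RR=S
cmd 5: advance +3 → t=42, phase=(14,14,6,6) → FL=W FR=W RL=S RR=S
cmd 6: advance +16 → t=58, phase=(14,14,6,6) → FL=W FR=W RL=S RR=S


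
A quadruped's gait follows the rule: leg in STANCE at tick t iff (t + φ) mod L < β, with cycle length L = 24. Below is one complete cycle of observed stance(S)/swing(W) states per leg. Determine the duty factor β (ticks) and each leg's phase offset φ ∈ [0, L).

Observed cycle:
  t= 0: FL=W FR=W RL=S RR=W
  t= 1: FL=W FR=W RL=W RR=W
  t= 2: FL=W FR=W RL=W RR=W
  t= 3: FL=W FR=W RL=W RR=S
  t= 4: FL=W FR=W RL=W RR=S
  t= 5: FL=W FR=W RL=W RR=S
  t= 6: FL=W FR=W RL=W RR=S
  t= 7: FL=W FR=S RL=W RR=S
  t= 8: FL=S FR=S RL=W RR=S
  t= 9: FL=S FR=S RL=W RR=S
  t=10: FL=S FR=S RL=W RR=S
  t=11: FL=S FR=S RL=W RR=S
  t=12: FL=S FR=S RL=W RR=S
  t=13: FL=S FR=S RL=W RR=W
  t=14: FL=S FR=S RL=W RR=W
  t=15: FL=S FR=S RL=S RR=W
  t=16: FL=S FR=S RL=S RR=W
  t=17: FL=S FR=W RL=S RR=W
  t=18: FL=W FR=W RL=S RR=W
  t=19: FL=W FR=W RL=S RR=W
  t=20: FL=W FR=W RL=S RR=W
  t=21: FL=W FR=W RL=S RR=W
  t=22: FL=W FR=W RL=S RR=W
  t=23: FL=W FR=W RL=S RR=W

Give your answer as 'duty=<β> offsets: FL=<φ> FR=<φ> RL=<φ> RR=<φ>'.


duty=10 offsets: FL=16 FR=17 RL=9 RR=21

duty β = stance ticks per leg = 10
FL: stance ticks = 10; W→S at t=8 → φ=16
FR: stance ticks = 10; W→S at t=7 → φ=17
RL: stance ticks = 10; W→S at t=15 → φ=9
RR: stance ticks = 10; W→S at t=3 → φ=21


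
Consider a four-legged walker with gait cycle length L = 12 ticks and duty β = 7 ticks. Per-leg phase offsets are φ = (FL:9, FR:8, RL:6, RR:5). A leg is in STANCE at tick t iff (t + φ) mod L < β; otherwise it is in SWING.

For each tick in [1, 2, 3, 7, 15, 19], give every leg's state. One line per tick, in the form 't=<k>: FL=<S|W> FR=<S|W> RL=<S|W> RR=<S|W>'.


t=1: phase=(10,9,7,6) vs β=7 → FL=W FR=W RL=W RR=S
t=2: phase=(11,10,8,7) vs β=7 → FL=W FR=W RL=W RR=W
t=3: phase=(0,11,9,8) vs β=7 → FL=S FR=W RL=W RR=W
t=7: phase=(4,3,1,0) vs β=7 → FL=S FR=S RL=S RR=S
t=15: phase=(0,11,9,8) vs β=7 → FL=S FR=W RL=W RR=W
t=19: phase=(4,3,1,0) vs β=7 → FL=S FR=S RL=S RR=S

t=1: FL=W FR=W RL=W RR=S
t=2: FL=W FR=W RL=W RR=W
t=3: FL=S FR=W RL=W RR=W
t=7: FL=S FR=S RL=S RR=S
t=15: FL=S FR=W RL=W RR=W
t=19: FL=S FR=S RL=S RR=S


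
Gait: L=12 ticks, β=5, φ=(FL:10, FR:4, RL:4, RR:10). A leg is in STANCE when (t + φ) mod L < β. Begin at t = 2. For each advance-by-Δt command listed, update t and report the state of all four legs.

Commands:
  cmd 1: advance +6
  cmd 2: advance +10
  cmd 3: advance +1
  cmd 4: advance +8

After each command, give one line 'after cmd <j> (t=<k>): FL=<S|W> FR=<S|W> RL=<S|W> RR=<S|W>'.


start t=2: FL=S FR=W RL=W RR=S
cmd 1: advance +6 → t=8, phase=(6,0,0,6) → FL=W FR=S RL=S RR=W
cmd 2: advance +10 → t=18, phase=(4,10,10,4) → FL=S FR=W RL=W RR=S
cmd 3: advance +1 → t=19, phase=(5,11,11,5) → FL=W FR=W RL=W RR=W
cmd 4: advance +8 → t=27, phase=(1,7,7,1) → FL=S FR=W RL=W RR=S

after cmd 1 (t=8): FL=W FR=S RL=S RR=W
after cmd 2 (t=18): FL=S FR=W RL=W RR=S
after cmd 3 (t=19): FL=W FR=W RL=W RR=W
after cmd 4 (t=27): FL=S FR=W RL=W RR=S


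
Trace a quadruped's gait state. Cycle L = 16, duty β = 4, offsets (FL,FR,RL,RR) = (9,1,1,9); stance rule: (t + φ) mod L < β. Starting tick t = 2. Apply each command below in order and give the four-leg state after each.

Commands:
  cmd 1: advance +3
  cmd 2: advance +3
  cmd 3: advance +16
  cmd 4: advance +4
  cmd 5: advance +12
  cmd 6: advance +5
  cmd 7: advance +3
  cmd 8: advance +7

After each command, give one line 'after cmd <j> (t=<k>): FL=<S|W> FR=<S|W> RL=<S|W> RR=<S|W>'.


after cmd 1 (t=5): FL=W FR=W RL=W RR=W
after cmd 2 (t=8): FL=S FR=W RL=W RR=S
after cmd 3 (t=24): FL=S FR=W RL=W RR=S
after cmd 4 (t=28): FL=W FR=W RL=W RR=W
after cmd 5 (t=40): FL=S FR=W RL=W RR=S
after cmd 6 (t=45): FL=W FR=W RL=W RR=W
after cmd 7 (t=48): FL=W FR=S RL=S RR=W
after cmd 8 (t=55): FL=S FR=W RL=W RR=S

start t=2: FL=W FR=S RL=S RR=W
cmd 1: advance +3 → t=5, phase=(14,6,6,14) → FL=W FR=W RL=W RR=W
cmd 2: advance +3 → t=8, phase=(1,9,9,1) → FL=S FR=W RL=W RR=S
cmd 3: advance +16 → t=24, phase=(1,9,9,1) → FL=S FR=W RL=W RR=S
cmd 4: advance +4 → t=28, phase=(5,13,13,5) → FL=W FR=W RL=W RR=W
cmd 5: advance +12 → t=40, phase=(1,9,9,1) → FL=S FR=W RL=W RR=S
cmd 6: advance +5 → t=45, phase=(6,14,14,6) → FL=W FR=W RL=W RR=W
cmd 7: advance +3 → t=48, phase=(9,1,1,9) → FL=W FR=S RL=S RR=W
cmd 8: advance +7 → t=55, phase=(0,8,8,0) → FL=S FR=W RL=W RR=S


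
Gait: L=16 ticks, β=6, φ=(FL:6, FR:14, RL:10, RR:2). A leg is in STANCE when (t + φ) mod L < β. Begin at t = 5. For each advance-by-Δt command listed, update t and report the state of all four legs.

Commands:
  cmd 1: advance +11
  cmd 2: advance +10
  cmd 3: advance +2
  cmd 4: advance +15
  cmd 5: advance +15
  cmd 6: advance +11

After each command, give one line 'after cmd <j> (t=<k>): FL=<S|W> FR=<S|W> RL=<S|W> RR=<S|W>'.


start t=5: FL=W FR=S RL=W RR=W
cmd 1: advance +11 → t=16, phase=(6,14,10,2) → FL=W FR=W RL=W RR=S
cmd 2: advance +10 → t=26, phase=(0,8,4,12) → FL=S FR=W RL=S RR=W
cmd 3: advance +2 → t=28, phase=(2,10,6,14) → FL=S FR=W RL=W RR=W
cmd 4: advance +15 → t=43, phase=(1,9,5,13) → FL=S FR=W RL=S RR=W
cmd 5: advance +15 → t=58, phase=(0,8,4,12) → FL=S FR=W RL=S RR=W
cmd 6: advance +11 → t=69, phase=(11,3,15,7) → FL=W FR=S RL=W RR=W

after cmd 1 (t=16): FL=W FR=W RL=W RR=S
after cmd 2 (t=26): FL=S FR=W RL=S RR=W
after cmd 3 (t=28): FL=S FR=W RL=W RR=W
after cmd 4 (t=43): FL=S FR=W RL=S RR=W
after cmd 5 (t=58): FL=S FR=W RL=S RR=W
after cmd 6 (t=69): FL=W FR=S RL=W RR=W


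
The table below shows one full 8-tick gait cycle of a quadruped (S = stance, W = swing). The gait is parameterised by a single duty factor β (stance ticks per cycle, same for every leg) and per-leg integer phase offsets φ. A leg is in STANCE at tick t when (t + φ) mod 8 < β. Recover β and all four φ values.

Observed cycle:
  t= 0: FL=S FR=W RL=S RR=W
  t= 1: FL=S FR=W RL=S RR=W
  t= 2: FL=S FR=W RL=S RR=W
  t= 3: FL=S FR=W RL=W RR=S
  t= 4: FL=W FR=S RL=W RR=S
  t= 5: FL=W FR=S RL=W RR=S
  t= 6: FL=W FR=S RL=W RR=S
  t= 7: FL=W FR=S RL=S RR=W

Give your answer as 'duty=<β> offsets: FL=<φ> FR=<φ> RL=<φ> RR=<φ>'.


duty β = stance ticks per leg = 4
FL: stance ticks = 4; W→S at t=0 → φ=0
FR: stance ticks = 4; W→S at t=4 → φ=4
RL: stance ticks = 4; W→S at t=7 → φ=1
RR: stance ticks = 4; W→S at t=3 → φ=5

duty=4 offsets: FL=0 FR=4 RL=1 RR=5


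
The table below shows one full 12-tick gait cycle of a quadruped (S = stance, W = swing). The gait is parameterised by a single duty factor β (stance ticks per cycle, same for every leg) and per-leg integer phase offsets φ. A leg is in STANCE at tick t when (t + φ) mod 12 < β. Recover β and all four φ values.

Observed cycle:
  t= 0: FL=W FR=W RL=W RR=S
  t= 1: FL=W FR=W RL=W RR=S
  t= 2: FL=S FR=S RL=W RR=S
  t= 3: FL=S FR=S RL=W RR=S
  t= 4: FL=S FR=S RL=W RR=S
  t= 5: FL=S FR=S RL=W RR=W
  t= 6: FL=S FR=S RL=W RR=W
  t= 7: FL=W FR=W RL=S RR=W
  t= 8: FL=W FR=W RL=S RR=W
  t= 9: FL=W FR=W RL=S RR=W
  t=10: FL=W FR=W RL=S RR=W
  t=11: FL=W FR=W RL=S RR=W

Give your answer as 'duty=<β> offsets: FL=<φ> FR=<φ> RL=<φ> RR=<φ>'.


duty β = stance ticks per leg = 5
FL: stance ticks = 5; W→S at t=2 → φ=10
FR: stance ticks = 5; W→S at t=2 → φ=10
RL: stance ticks = 5; W→S at t=7 → φ=5
RR: stance ticks = 5; W→S at t=0 → φ=0

duty=5 offsets: FL=10 FR=10 RL=5 RR=0


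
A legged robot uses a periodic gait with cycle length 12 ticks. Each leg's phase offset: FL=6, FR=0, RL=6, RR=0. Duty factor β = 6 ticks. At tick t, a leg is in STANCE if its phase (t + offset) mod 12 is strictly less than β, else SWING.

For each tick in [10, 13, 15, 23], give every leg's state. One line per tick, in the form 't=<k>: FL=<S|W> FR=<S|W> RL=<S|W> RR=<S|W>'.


t=10: phase=(4,10,4,10) vs β=6 → FL=S FR=W RL=S RR=W
t=13: phase=(7,1,7,1) vs β=6 → FL=W FR=S RL=W RR=S
t=15: phase=(9,3,9,3) vs β=6 → FL=W FR=S RL=W RR=S
t=23: phase=(5,11,5,11) vs β=6 → FL=S FR=W RL=S RR=W

t=10: FL=S FR=W RL=S RR=W
t=13: FL=W FR=S RL=W RR=S
t=15: FL=W FR=S RL=W RR=S
t=23: FL=S FR=W RL=S RR=W


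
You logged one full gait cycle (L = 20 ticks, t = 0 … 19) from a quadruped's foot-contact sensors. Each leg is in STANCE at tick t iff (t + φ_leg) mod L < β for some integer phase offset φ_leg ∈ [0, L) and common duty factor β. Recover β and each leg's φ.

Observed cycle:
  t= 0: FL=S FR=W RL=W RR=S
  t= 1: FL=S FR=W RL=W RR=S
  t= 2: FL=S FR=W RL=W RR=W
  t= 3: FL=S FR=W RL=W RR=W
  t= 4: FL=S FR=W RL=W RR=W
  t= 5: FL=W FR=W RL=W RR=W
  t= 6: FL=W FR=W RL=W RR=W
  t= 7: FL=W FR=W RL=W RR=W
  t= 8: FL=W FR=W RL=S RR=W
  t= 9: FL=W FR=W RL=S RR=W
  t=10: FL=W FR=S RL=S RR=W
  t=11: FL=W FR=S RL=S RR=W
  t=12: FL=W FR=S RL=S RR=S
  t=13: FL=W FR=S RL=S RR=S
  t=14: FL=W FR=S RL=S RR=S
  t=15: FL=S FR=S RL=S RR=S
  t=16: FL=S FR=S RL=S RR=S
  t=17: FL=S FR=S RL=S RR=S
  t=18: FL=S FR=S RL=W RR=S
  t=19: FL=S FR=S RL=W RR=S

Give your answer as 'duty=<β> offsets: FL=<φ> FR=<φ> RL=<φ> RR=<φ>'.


duty=10 offsets: FL=5 FR=10 RL=12 RR=8

duty β = stance ticks per leg = 10
FL: stance ticks = 10; W→S at t=15 → φ=5
FR: stance ticks = 10; W→S at t=10 → φ=10
RL: stance ticks = 10; W→S at t=8 → φ=12
RR: stance ticks = 10; W→S at t=12 → φ=8
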